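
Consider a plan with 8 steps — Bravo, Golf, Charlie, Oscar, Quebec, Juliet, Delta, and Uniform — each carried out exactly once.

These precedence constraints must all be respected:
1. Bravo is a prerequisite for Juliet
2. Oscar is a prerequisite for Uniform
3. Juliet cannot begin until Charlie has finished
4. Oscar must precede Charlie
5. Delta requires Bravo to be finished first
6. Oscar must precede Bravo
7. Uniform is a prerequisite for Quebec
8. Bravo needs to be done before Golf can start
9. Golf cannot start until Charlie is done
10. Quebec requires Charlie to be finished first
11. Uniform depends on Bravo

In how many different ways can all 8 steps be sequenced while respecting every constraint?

Oscar is the only step with nothing required before it, so every ordering starts there.
Enumerating by repeatedly choosing an available step (one whose prerequisites are all placed) gives 168 distinct complete orderings.

168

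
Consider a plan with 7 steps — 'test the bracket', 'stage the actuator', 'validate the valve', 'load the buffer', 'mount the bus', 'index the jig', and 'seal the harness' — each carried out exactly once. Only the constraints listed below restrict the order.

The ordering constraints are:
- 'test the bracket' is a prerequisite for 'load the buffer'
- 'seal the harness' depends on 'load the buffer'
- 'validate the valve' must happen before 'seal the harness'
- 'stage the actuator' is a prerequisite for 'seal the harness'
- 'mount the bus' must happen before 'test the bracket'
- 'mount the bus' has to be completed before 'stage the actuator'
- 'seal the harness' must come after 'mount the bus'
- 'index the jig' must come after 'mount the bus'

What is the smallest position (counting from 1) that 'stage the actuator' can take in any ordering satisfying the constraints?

2

Working backwards through the constraints from 'stage the actuator', its only required predecessor is 'mount the bus'.
So at minimum 1 step comes before 'stage the actuator', putting 'stage the actuator' no earlier than position 2. That position is achievable by scheduling exactly that predecessor first.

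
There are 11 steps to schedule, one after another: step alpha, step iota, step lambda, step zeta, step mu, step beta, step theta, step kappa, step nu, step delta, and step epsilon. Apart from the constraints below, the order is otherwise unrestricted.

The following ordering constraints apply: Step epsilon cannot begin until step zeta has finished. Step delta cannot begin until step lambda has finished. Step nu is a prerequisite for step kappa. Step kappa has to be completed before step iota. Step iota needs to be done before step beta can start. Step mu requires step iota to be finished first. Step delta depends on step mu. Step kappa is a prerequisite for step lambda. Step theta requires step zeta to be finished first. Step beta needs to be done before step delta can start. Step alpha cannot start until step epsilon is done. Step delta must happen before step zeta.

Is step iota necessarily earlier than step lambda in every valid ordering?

Nothing in the constraints links step iota and step lambda; they are unordered relative to each other.
A valid ordering placing step lambda before step iota exists, so the answer is no.

No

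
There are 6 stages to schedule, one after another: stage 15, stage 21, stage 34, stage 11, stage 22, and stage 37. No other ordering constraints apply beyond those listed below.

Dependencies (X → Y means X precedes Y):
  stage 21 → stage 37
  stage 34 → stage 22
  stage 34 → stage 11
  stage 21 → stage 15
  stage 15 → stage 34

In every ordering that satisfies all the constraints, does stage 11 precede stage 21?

There is a chain stage 21 → stage 15 → stage 34 → stage 11, which puts stage 21 before stage 11.
So stage 11 does not have to come before stage 21 — it cannot.

No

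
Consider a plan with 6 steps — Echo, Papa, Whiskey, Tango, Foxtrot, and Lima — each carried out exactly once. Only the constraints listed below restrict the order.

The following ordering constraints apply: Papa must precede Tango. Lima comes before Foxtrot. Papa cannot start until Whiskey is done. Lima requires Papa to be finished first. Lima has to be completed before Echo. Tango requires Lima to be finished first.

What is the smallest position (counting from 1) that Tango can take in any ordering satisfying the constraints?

The steps that are forced before Tango, directly or transitively, are Papa, Whiskey, Lima. That's 3 steps.
So at minimum 3 steps come before Tango, putting Tango no earlier than position 4. That position is achievable by scheduling exactly those predecessors first.

4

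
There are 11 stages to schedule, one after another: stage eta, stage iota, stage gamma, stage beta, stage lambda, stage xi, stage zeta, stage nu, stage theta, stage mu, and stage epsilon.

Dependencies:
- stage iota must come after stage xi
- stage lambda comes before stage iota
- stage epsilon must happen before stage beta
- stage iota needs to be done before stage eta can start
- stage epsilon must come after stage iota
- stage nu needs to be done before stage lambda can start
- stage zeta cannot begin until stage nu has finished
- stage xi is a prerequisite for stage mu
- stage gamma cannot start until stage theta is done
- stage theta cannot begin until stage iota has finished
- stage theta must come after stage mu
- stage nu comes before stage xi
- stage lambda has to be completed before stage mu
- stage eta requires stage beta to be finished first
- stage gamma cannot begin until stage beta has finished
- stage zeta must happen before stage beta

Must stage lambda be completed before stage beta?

Yes

There is a constraint chain stage lambda → stage iota → stage epsilon → stage beta.
That forces stage lambda before stage beta in every valid schedule.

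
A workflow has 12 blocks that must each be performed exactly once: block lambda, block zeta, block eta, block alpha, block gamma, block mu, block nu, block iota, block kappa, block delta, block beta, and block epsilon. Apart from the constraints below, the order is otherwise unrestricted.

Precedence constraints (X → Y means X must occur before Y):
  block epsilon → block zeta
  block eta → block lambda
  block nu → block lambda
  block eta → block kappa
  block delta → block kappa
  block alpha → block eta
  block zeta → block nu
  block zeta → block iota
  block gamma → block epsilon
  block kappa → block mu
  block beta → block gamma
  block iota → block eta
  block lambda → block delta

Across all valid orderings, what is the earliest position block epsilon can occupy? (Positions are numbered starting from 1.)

Working backwards through the constraints from block epsilon, its full set of required predecessors is block gamma, block beta — 2 of them.
With 2 mandatory predecessors, the earliest block epsilon can sit is position 2+1 = 3, and placing just those 2 first achieves it.

3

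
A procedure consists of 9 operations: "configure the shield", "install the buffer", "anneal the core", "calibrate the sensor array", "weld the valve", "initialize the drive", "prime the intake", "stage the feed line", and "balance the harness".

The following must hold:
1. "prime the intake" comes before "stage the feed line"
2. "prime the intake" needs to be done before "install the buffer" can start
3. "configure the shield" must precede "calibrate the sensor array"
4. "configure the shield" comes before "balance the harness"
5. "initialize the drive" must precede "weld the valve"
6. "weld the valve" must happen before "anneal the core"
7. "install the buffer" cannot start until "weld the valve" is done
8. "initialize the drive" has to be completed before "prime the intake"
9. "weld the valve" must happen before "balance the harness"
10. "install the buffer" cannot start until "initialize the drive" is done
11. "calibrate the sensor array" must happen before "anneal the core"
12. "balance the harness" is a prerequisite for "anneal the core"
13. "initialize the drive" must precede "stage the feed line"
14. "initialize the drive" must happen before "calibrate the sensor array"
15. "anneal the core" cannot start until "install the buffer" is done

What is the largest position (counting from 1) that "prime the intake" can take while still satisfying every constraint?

Every operation that must follow "prime the intake" has to come after it. Tracing all chains starting from "prime the intake", those operations are: "install the buffer", "anneal the core", "stage the feed line" — 3 in total.
With 3 mandatory successors out of 9 operations total, the latest slot for "prime the intake" is 9−3 = 6, and it's reachable by doing all non-successors before "prime the intake".

6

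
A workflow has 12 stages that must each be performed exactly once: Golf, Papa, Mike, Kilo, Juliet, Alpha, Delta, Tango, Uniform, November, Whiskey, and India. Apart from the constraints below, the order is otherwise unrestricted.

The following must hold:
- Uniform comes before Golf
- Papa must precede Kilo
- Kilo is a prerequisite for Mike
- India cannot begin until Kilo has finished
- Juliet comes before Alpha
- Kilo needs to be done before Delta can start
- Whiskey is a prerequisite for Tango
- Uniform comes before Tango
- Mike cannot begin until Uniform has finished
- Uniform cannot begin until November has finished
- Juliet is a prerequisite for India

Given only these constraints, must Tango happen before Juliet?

No

Tango and Juliet are not related by any chain of constraints.
A valid ordering placing Juliet before Tango exists, so the answer is no.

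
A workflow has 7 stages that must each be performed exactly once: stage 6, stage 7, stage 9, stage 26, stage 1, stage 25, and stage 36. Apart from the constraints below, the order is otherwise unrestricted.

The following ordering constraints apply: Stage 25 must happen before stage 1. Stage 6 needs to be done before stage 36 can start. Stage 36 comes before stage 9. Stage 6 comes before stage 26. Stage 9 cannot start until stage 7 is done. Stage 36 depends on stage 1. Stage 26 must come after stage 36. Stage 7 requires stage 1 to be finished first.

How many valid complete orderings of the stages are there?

17

The stages with no prerequisites are stage 6, stage 25; any of them can be placed first.
Counting all ways to extend the partial order to a total order gives 17.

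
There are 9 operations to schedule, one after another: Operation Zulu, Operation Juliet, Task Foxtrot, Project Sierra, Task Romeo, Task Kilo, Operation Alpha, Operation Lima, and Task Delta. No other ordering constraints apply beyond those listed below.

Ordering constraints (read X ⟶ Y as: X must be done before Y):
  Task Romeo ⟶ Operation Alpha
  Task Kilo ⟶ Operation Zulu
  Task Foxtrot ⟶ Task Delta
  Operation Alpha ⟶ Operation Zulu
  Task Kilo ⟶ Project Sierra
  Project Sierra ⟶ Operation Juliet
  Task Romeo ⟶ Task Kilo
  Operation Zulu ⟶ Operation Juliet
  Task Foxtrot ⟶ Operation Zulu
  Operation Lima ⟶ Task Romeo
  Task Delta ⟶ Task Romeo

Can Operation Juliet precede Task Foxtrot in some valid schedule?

No

Following Task Foxtrot → Operation Zulu → Operation Juliet, Task Foxtrot must precede Operation Juliet in every valid ordering.
Hence Operation Juliet can never be scheduled before Task Foxtrot.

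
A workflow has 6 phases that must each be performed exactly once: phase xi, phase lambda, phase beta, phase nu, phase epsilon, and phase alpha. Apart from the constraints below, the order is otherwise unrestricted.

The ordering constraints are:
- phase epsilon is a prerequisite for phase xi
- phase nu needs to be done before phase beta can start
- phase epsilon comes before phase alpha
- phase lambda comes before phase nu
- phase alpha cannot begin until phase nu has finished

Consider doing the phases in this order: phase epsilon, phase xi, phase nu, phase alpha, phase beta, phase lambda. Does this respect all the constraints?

The sequence places phase nu ahead of phase lambda.
Since phase lambda is required before phase nu, the ordering is invalid.

No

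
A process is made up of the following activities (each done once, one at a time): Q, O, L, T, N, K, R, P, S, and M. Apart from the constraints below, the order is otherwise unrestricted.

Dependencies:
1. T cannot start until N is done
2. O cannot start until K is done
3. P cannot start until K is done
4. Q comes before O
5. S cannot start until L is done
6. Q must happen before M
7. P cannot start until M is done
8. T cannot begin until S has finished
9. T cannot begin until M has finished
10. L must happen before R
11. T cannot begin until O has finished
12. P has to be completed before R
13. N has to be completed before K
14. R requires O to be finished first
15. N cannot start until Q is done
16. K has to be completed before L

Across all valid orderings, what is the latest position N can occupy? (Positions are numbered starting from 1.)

The activities that are forced after N, directly or by a chain of constraints, are O, L, T, K, R, P, S. That's 7 activities.
With 7 mandatory successors out of 10 activities total, the latest slot for N is 10−7 = 3, and it's reachable by doing all non-successors before N.

3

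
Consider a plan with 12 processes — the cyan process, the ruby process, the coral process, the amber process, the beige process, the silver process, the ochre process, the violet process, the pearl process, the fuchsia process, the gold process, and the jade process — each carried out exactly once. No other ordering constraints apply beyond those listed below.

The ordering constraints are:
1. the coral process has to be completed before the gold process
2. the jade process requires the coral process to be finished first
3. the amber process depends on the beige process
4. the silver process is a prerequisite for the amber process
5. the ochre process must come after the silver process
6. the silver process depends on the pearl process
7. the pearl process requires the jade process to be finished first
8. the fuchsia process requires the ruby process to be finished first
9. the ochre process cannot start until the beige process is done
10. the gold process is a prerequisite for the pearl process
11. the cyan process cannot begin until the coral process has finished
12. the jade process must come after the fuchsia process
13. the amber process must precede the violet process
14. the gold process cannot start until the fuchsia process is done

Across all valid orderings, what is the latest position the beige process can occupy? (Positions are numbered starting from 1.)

Every process that must follow the beige process has to come after it. Tracing all chains starting from the beige process, those processes are: the amber process, the ochre process, the violet process — 3 in total.
With 3 mandatory successors out of 12 processes total, the latest slot for the beige process is 12−3 = 9, and it's reachable by doing all non-successors before the beige process.

9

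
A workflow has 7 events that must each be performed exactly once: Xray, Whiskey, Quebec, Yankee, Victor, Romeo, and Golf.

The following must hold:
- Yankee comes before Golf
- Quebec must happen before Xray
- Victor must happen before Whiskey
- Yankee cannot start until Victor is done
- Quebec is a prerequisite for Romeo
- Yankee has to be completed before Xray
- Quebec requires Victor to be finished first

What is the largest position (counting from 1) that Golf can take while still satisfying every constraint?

Golf has no required successors, so nothing stops it from going last (position 7).

7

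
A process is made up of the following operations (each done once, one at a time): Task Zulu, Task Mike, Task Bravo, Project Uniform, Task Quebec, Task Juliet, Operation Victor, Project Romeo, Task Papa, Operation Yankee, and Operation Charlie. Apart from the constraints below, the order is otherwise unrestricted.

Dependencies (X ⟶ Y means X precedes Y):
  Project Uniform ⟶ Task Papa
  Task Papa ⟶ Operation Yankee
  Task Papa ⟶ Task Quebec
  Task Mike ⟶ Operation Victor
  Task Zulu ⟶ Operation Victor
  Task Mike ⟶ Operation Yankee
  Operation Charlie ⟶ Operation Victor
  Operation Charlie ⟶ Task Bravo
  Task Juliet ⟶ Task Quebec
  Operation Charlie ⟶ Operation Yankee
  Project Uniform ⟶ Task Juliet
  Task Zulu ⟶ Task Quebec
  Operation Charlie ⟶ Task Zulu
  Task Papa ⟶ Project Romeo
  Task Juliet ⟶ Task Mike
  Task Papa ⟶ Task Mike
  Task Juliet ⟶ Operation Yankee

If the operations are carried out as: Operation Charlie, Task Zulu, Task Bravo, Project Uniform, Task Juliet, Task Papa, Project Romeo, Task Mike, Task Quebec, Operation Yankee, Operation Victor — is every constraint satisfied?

Every stated constraint is respected: Operation Charlie sits at position 1, ahead of Operation Victor at position 11, and each of the other listed pairs likewise has the predecessor earlier in the sequence.

Yes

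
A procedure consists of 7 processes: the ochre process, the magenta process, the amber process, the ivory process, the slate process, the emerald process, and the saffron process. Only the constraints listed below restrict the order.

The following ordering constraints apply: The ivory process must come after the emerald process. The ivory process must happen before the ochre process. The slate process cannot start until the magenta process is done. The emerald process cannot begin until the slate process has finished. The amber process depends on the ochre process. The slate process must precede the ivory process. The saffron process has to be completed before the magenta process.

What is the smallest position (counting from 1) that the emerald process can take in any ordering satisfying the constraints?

Every process that must precede the emerald process has to come before it. Tracing all chains that end at the emerald process, those processes are: the magenta process, the slate process, the saffron process — 3 in total.
So at minimum 3 processes come before the emerald process, putting the emerald process no earlier than position 4. That position is achievable by scheduling exactly those predecessors first.

4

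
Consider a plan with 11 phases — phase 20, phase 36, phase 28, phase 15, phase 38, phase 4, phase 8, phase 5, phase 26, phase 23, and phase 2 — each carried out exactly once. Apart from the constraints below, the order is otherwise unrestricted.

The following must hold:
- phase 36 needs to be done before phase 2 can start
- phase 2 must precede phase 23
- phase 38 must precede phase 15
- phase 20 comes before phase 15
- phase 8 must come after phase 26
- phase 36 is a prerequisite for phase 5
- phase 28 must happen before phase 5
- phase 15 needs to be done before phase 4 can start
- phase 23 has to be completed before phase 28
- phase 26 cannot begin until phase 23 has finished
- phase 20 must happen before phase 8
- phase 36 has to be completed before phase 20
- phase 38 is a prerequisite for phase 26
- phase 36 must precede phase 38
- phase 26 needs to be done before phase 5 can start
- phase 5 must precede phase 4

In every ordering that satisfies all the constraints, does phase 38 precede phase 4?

Yes

Chaining the stated constraints: phase 38 → phase 15 → phase 4.
Hence phase 38 necessarily comes before phase 4.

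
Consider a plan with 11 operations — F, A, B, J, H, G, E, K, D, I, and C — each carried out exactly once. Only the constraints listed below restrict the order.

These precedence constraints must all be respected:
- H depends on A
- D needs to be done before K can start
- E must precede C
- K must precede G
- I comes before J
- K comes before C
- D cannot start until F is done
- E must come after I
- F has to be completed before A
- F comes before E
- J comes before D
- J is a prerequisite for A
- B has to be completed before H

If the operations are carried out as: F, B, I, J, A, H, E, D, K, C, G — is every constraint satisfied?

Yes

Going through the constraints one by one, each required predecessor appears earlier in the sequence than its dependent — e.g. F (position 1) is before D (position 8), as required.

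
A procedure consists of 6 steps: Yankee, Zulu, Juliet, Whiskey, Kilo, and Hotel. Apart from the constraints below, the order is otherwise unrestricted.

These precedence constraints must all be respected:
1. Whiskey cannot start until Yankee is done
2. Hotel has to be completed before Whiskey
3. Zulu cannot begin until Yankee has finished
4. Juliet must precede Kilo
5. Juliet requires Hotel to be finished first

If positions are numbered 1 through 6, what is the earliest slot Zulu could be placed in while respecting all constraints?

2

Working backwards through the constraints from Zulu, its only required predecessor is Yankee.
So at minimum 1 step comes before Zulu, putting Zulu no earlier than position 2. That position is achievable by scheduling exactly that predecessor first.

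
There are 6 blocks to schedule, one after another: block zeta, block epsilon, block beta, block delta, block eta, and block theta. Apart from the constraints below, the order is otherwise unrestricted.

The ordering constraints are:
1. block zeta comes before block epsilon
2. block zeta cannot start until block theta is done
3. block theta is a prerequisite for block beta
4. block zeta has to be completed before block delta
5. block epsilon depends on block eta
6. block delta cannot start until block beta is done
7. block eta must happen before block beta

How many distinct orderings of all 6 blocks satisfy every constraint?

13

The blocks with no prerequisites are block eta, block theta; any of them can be placed first.
Systematically extending each partial ordering one block at a time and counting, there are 13 complete orderings.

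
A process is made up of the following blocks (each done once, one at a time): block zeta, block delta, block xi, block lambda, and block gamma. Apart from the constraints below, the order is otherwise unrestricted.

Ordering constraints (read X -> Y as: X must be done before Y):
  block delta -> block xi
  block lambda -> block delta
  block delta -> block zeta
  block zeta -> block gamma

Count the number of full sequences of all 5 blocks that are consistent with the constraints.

3

Only block lambda has no prerequisites, so it must go first.
Counting all ways to extend the partial order to a total order gives 3.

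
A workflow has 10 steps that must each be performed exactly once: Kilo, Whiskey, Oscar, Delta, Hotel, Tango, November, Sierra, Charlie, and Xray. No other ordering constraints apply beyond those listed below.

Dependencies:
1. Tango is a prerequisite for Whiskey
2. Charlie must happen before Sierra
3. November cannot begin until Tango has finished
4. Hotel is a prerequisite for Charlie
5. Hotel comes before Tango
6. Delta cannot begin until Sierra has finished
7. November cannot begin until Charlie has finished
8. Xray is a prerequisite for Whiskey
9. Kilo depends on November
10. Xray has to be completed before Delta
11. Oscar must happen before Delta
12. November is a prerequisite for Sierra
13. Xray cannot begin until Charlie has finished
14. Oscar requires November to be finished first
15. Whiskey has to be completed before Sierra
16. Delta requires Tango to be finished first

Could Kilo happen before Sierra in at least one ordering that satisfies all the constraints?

Nothing in the constraints forces Sierra before Kilo — there is no chain from Sierra to Kilo.
So a valid ordering placing Kilo earlier than Sierra exists.

Yes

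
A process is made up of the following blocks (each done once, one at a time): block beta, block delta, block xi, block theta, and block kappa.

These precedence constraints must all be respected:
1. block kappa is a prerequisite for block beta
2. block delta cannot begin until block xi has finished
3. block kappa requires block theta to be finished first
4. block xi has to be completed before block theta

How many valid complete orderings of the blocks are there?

4

Only block xi has no prerequisites, so it must go first.
Counting all ways to extend the partial order to a total order gives 4.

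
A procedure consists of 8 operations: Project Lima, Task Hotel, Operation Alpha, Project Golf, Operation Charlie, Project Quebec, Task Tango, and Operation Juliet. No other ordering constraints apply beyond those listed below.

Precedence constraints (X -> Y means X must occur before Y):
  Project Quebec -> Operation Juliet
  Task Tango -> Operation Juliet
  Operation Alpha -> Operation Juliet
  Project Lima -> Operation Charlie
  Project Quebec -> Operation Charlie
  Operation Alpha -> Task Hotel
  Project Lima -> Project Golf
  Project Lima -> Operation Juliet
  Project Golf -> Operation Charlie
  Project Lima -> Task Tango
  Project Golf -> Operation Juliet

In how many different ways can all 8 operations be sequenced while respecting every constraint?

3 operations have no prerequisites (Project Lima, Operation Alpha, Project Quebec), so any of them could come first.
Enumerating by repeatedly choosing an available operation (one whose prerequisites are all placed) gives 497 distinct complete orderings.

497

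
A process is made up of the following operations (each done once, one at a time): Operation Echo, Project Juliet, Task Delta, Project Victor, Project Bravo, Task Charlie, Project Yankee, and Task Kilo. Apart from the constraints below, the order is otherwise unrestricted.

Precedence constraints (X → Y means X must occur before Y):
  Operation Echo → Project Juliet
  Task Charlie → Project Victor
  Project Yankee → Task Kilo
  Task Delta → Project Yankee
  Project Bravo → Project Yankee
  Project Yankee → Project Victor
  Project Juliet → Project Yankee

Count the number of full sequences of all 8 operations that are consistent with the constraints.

156

The operations with no prerequisites are Operation Echo, Task Delta, Project Bravo, Task Charlie; any of them can be placed first.
Counting all ways to extend the partial order to a total order gives 156.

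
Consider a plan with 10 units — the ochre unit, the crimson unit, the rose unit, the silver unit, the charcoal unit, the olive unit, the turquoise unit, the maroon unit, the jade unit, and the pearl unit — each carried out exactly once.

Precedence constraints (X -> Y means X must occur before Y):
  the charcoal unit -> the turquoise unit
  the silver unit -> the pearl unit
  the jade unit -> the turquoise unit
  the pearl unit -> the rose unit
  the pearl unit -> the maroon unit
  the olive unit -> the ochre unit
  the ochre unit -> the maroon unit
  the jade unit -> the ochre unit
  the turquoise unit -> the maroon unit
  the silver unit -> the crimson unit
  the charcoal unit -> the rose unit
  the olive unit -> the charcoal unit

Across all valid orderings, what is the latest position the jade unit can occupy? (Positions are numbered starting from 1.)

7

The units that are forced after the jade unit, directly or by a chain of constraints, are the ochre unit, the turquoise unit, the maroon unit. That's 3 units.
So at least 3 units follow the jade unit, putting the jade unit no later than position 7. That position is achievable by scheduling everything else first.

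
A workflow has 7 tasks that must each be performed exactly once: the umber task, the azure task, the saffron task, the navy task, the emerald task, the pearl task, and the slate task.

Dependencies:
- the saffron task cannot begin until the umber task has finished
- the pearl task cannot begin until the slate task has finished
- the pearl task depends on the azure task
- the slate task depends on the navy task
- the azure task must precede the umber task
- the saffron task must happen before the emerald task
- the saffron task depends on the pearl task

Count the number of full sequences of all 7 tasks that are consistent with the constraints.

The tasks with no prerequisites are the azure task, the navy task; any of them can be placed first.
Enumerating by repeatedly choosing an available task (one whose prerequisites are all placed) gives 9 distinct complete orderings.

9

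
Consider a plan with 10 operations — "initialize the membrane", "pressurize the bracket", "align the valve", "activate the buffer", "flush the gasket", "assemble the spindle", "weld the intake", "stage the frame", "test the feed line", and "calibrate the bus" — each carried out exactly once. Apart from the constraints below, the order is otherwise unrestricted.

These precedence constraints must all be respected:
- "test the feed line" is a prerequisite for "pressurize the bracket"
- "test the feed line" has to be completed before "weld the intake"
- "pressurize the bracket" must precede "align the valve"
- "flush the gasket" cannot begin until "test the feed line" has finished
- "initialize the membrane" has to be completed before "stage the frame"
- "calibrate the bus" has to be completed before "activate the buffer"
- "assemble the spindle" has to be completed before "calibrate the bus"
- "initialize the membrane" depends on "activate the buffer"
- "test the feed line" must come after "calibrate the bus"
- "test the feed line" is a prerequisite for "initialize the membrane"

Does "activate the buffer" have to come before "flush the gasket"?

No

"activate the buffer" and "flush the gasket" are not related by any chain of constraints.
A valid ordering placing "flush the gasket" before "activate the buffer" exists, so the answer is no.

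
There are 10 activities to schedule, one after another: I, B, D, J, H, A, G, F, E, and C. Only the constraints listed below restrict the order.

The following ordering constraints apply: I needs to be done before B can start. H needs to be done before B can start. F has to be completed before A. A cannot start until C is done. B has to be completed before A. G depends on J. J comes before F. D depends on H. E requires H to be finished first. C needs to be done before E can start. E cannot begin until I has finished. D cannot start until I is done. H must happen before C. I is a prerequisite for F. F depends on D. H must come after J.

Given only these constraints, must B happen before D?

No chain of constraints connects B to D in either direction.
There exist valid orderings with D before B, so B is not required to come first.

No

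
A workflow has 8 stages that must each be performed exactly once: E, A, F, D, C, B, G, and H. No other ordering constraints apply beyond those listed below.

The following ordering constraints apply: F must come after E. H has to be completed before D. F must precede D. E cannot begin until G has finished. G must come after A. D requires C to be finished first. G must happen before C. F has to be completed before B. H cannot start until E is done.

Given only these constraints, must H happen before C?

No

Nothing in the constraints links H and C; they are unordered relative to each other.
A valid ordering placing C before H exists, so the answer is no.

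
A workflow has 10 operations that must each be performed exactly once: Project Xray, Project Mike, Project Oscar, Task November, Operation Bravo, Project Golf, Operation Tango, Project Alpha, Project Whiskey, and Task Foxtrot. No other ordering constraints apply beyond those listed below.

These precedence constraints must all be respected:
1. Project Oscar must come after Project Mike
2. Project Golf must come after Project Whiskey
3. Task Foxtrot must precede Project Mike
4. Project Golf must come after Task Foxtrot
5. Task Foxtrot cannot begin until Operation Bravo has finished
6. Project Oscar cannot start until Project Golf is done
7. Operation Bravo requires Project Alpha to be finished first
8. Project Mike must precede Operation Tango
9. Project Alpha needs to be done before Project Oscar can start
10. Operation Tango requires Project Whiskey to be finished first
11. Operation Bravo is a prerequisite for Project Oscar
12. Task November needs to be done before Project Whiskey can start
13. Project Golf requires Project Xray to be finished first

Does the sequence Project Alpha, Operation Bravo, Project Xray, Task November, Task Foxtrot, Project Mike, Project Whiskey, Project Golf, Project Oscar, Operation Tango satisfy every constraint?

Yes

Going through the constraints one by one, each required predecessor appears earlier in the sequence than its dependent — e.g. Project Alpha (position 1) is before Project Oscar (position 9), as required.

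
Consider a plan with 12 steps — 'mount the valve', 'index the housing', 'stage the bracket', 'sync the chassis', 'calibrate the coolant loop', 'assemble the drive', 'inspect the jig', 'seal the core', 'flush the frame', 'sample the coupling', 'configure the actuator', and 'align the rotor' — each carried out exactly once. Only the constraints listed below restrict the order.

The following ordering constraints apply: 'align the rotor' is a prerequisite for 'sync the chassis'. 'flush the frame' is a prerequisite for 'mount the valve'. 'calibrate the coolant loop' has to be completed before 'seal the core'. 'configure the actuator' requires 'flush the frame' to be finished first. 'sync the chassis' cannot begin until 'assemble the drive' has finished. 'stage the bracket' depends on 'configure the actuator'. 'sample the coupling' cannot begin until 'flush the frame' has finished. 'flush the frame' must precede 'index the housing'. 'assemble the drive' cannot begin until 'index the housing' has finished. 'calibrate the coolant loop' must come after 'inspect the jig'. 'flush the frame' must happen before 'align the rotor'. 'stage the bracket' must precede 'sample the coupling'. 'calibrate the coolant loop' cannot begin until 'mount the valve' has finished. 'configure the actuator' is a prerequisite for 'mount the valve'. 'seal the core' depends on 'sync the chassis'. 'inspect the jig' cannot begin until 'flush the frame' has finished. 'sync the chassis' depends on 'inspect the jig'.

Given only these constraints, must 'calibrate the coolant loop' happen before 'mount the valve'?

No

There is a chain 'mount the valve' → 'calibrate the coolant loop', which puts 'mount the valve' before 'calibrate the coolant loop'.
So 'calibrate the coolant loop' does not have to come before 'mount the valve' — it cannot.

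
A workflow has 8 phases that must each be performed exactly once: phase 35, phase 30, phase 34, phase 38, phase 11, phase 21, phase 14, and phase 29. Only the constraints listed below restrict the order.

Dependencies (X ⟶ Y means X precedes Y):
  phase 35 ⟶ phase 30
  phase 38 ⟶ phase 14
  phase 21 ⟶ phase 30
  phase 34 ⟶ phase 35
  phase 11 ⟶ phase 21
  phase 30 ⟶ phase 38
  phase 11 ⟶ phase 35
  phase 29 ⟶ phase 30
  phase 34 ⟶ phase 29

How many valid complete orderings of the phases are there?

16

The phases with no prerequisites are phase 34, phase 11; any of them can be placed first.
Enumerating by repeatedly choosing an available phase (one whose prerequisites are all placed) gives 16 distinct complete orderings.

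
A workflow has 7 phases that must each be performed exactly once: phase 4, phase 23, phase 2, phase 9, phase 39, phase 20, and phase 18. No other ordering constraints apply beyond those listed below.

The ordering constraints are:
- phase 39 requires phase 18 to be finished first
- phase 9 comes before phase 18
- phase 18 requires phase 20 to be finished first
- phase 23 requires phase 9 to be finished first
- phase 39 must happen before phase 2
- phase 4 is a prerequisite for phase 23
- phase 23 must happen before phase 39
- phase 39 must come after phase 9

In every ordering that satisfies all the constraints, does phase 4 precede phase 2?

Yes

Following the dependencies: phase 4 → phase 23 → phase 39 → phase 2.
Hence phase 4 necessarily comes before phase 2.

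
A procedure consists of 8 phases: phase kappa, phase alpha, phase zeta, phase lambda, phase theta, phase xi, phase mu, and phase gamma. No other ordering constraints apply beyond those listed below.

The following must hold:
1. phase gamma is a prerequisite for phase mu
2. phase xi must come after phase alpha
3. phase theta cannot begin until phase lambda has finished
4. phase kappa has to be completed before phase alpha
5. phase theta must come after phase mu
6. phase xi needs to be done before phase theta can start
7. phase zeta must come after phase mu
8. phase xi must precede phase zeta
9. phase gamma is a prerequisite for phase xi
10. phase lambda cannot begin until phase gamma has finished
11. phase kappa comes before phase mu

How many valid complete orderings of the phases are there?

74

The phases with no prerequisites are phase kappa, phase gamma; any of them can be placed first.
Systematically extending each partial ordering one phase at a time and counting, there are 74 complete orderings.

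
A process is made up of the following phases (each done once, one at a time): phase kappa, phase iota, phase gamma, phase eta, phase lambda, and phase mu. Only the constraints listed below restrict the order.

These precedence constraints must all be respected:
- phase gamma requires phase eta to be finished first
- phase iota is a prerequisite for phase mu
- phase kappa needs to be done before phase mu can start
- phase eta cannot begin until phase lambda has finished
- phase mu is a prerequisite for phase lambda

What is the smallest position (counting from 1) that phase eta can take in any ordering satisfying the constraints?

5

Working backwards through the constraints from phase eta, its full set of required predecessors is phase kappa, phase iota, phase lambda, phase mu — 4 of them.
So at minimum 4 phases come before phase eta, putting phase eta no earlier than position 5. That position is achievable by scheduling exactly those predecessors first.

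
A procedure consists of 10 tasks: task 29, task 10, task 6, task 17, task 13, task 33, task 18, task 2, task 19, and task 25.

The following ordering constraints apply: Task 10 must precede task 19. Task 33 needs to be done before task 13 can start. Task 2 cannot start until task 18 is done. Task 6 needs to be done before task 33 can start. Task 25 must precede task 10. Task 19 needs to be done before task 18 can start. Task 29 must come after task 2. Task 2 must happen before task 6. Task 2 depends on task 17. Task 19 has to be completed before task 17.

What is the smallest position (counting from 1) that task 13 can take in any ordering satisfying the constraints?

9

The tasks that are forced before task 13, directly or transitively, are task 10, task 6, task 17, task 33, task 18, task 2, task 19, task 25. That's 8 tasks.
With 8 mandatory predecessors, the earliest task 13 can sit is position 8+1 = 9, and placing just those 8 first achieves it.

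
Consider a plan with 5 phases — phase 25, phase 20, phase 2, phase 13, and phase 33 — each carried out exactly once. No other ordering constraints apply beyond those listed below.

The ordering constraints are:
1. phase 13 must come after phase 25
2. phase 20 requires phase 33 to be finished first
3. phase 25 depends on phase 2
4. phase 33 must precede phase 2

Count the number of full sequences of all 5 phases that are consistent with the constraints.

4

Phase 33 is the only phase with nothing required before it, so every ordering starts there.
Systematically extending each partial ordering one phase at a time and counting, there are 4 complete orderings.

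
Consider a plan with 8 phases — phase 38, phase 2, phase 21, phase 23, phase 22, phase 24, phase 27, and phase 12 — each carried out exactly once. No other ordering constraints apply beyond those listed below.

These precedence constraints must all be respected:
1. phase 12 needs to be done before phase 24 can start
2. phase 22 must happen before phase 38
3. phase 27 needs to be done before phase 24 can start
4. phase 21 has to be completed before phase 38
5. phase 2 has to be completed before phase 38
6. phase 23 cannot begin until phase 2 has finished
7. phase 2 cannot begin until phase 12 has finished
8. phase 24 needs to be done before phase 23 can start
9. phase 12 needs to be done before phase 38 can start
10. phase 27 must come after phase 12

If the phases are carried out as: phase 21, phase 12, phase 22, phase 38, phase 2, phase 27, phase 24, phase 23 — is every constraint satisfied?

No

Here phase 2 comes after phase 38.
But one of the constraints requires phase 2 before phase 38, so this ordering violates it.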